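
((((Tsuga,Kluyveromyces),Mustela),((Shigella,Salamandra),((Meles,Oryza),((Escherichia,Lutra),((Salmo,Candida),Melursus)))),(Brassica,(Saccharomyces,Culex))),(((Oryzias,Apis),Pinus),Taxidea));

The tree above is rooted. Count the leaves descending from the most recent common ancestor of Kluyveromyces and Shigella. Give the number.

The MRCA of Kluyveromyces and Shigella is the node subtending (((Tsuga,Kluyveromyces),Mustela),((Shigella,Salamandra),((Meles,Oryza),((Escherichia,Lutra),((Salmo,Candida),Melursus)))),(Brassica,(Saccharomyces,Culex))).
That clade contains 15 terminal taxa: Brassica, Candida, Culex, Escherichia, Kluyveromyces, Lutra, Meles, Melursus, Mustela, Oryza, Saccharomyces, Salamandra, Salmo, Shigella, Tsuga.

15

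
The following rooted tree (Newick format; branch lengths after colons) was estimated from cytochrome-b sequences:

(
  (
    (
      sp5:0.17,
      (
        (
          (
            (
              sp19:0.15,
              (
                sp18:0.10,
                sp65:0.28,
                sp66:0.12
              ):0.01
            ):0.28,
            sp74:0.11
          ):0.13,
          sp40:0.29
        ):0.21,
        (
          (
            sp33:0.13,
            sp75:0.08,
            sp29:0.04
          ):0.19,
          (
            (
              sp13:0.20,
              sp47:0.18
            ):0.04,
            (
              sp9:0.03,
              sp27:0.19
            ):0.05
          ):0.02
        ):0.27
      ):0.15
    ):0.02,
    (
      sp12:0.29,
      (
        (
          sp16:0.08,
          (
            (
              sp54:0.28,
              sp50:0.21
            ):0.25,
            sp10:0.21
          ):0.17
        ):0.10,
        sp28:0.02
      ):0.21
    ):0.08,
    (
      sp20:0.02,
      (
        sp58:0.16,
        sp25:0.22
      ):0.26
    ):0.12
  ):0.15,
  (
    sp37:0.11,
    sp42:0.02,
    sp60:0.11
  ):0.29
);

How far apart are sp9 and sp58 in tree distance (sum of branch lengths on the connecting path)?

The path runs sp9 → … → MRCA → … → sp58; the MRCA is the node subtending ((sp5,((((sp19,(sp18,sp65,sp66)),sp74),sp40),((sp33,sp75,sp29),((sp13,sp47),(sp9,sp27))))),(sp12,((sp16,((sp54,sp50),sp10)),sp28)),(sp20,(sp58,sp25))).
Branch lengths along that path: 0.03 + 0.05 + 0.02 + 0.27 + 0.15 + 0.02 + 0.12 + 0.26 + 0.16 = 1.08.

1.08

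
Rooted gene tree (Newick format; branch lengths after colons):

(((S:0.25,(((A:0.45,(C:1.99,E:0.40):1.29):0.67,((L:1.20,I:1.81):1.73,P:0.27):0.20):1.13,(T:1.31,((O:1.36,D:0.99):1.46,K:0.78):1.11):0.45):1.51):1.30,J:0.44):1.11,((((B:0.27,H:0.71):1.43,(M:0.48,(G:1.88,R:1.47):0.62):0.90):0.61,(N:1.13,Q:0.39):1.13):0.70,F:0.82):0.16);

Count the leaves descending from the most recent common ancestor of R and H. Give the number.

The MRCA of R and H is the node subtending ((B,H),(M,(G,R))).
That clade contains 5 terminal taxa: B, G, H, M, R.

5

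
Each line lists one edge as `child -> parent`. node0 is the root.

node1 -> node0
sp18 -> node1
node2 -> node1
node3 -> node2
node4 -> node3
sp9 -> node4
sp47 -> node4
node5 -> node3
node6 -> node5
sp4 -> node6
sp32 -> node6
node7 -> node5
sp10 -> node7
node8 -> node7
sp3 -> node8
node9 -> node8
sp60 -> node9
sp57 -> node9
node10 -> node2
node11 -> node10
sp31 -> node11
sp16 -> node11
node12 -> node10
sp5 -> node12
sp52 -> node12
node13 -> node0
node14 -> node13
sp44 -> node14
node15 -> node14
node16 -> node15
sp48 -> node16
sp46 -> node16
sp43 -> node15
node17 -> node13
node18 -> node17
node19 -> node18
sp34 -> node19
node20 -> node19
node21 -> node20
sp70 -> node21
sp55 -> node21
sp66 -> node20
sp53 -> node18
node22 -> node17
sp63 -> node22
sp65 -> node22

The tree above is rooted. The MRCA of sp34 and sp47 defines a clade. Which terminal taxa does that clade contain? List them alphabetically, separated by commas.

sp10, sp16, sp18, sp3, sp31, sp32, sp34, sp4, sp43, sp44, sp46, sp47, sp48, sp5, sp52, sp53, sp55, sp57, sp60, sp63, sp65, sp66, sp70, sp9

Tracing sp34: it sits inside (sp34,((sp70,sp55),sp66)).
Tracing sp47: it sits inside (sp9,sp47).
The smallest clade enclosing both is the whole tree (their MRCA is the root), so the answer is all 24 tips in alphabetical order.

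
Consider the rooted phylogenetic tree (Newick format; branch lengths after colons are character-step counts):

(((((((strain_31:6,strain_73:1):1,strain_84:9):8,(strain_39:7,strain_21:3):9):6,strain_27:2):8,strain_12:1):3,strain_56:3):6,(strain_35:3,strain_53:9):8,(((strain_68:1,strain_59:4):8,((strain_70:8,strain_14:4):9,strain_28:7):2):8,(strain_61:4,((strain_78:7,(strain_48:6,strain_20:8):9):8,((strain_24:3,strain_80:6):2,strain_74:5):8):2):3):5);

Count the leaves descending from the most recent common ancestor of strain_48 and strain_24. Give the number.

6

The MRCA of strain_48 and strain_24 is the node subtending ((strain_78,(strain_48,strain_20)),((strain_24,strain_80),strain_74)).
That clade contains 6 terminal taxa: strain_20, strain_24, strain_48, strain_74, strain_78, strain_80.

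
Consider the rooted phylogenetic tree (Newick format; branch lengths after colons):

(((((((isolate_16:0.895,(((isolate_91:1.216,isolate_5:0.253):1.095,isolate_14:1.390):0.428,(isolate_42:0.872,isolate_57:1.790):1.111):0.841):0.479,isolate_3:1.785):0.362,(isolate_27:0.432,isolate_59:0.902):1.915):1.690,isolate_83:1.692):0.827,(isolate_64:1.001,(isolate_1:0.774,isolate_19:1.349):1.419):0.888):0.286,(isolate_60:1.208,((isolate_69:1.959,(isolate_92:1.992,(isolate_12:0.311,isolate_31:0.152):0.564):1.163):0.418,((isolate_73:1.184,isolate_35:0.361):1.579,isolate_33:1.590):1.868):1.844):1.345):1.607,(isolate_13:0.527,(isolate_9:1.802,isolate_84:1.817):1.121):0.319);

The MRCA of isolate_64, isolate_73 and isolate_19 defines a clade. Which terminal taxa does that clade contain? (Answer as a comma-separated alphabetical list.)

isolate_1, isolate_12, isolate_14, isolate_16, isolate_19, isolate_27, isolate_3, isolate_31, isolate_33, isolate_35, isolate_42, isolate_5, isolate_57, isolate_59, isolate_60, isolate_64, isolate_69, isolate_73, isolate_83, isolate_91, isolate_92

Tracing isolate_64: it sits inside (isolate_64,(isolate_1,isolate_19)).
Tracing isolate_73: it sits inside (isolate_73,isolate_35).
Tracing isolate_19: it sits inside (isolate_1,isolate_19).
The smallest clade enclosing all 3 is ((((((isolate_16,(((isolate_91,isolate_5),isolate_14),(isolate_42,isolate_57))),isolate_3),(isolate_27,isolate_59)),isolate_83),(isolate_64,(isolate_1,isolate_19))),(isolate_60,((isolate_69,(isolate_92,(isolate_12,isolate_31))),((isolate_73,isolate_35),isolate_33)))); the answer is its 21 terminal taxa in alphabetical order.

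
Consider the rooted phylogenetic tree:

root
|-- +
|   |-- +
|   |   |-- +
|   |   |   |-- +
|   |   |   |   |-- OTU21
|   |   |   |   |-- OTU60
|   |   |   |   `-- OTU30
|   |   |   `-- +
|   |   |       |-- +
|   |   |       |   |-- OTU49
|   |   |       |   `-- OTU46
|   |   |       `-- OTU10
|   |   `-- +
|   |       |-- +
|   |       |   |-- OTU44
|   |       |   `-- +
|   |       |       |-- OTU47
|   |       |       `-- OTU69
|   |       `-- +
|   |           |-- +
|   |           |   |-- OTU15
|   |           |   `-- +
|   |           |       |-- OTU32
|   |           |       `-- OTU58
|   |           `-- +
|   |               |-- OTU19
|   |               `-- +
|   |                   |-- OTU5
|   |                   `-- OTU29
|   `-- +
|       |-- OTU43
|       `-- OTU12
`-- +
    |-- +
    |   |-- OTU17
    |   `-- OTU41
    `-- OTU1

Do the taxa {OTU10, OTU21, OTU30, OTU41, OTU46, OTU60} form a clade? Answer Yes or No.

No

The MRCA of the listed taxa is the root, so the smallest clade containing them is the whole tree.
That clade also contains OTU1, OTU12, OTU15, OTU17, OTU19, OTU29, OTU32, OTU43, OTU44, OTU47, OTU49, OTU5, OTU58, OTU69, which are not in the proposed group, so the group is not monophyletic.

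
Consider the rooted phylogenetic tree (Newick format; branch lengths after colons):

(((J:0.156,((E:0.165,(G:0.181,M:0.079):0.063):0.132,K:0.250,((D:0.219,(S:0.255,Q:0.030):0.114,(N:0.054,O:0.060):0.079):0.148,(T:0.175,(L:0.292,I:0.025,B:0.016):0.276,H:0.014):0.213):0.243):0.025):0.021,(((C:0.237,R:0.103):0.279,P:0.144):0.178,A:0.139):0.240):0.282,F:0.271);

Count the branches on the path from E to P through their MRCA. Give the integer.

The MRCA of E and P is the node subtending ((J,((E,(G,M)),K,((D,(S,Q),(N,O)),(T,(L,I,B),H)))),(((C,R),P),A)).
From E up to that node: 4 branches. From P up to the same node: 3 branches. Total: 4 + 3 = 7.

7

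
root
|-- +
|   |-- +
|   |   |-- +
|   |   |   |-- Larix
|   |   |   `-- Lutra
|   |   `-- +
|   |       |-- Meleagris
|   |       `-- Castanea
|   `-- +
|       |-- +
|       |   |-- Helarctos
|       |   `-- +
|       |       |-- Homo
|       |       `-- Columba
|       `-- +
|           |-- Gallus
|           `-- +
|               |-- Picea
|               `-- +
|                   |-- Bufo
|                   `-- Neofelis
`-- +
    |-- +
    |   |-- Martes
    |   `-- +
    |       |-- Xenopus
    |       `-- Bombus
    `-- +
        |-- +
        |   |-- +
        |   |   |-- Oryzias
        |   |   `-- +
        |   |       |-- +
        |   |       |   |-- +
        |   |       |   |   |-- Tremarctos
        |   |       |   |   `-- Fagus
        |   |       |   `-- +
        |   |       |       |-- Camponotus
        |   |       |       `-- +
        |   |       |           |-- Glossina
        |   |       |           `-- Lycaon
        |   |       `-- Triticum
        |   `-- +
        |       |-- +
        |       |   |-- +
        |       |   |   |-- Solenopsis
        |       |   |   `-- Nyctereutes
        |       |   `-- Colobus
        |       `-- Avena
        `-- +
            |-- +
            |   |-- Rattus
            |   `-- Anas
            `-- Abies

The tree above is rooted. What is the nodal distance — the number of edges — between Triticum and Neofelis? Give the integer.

The MRCA of Triticum and Neofelis is the root of the tree.
From Triticum up to that node: 6 branches. From Neofelis up to the same node: 6 branches. Total: 6 + 6 = 12.

12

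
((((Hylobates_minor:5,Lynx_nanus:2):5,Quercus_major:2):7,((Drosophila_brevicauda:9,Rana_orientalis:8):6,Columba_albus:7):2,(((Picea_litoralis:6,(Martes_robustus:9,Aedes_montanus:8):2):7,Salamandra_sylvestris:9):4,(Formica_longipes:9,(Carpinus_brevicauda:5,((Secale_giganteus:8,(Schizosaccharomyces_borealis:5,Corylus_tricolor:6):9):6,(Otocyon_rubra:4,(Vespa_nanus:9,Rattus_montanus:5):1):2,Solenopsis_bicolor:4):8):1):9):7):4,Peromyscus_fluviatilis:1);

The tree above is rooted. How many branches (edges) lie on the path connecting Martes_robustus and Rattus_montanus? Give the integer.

The MRCA of Martes_robustus and Rattus_montanus is the node subtending (((Picea_litoralis,(Martes_robustus,Aedes_montanus)),Salamandra_sylvestris),(Formica_longipes,(Carpinus_brevicauda,((Secale_giganteus,(Schizosaccharomyces_borealis,Corylus_tricolor)),(Otocyon_rubra,(Vespa_nanus,Rattus_montanus)),Solenopsis_bicolor)))).
From Martes_robustus up to that node: 4 branches. From Rattus_montanus up to the same node: 6 branches. Total: 4 + 6 = 10.

10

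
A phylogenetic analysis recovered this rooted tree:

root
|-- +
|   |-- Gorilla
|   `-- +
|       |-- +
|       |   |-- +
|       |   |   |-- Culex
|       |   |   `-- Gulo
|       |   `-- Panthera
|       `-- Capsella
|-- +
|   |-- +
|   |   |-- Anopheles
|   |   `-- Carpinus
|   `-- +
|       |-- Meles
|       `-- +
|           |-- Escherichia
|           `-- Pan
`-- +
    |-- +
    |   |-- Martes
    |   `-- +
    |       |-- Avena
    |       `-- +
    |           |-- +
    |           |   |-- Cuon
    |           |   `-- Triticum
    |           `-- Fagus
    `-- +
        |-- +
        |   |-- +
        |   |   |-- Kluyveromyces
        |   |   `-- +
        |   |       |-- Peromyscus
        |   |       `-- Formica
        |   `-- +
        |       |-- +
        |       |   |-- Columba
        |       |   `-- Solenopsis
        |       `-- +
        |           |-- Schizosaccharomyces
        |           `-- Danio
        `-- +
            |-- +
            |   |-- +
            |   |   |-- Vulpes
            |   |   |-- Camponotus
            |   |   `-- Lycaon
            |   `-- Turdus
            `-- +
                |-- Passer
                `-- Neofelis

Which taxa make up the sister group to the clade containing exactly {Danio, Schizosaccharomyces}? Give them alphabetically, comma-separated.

The clade containing exactly {Danio, Schizosaccharomyces} attaches to the tree at the node subtending ((Columba,Solenopsis),(Schizosaccharomyces,Danio)).
The other lineage descending from that same node — the sister group — is (Columba,Solenopsis); its 2 tips in alphabetical order are the answer.

Columba, Solenopsis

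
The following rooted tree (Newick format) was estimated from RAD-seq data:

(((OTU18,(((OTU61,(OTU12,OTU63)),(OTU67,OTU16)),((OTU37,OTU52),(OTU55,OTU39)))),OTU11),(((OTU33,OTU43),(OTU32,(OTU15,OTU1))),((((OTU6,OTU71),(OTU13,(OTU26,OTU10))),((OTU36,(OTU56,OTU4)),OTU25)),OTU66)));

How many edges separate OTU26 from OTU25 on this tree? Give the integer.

6

The MRCA of OTU26 and OTU25 is the node subtending (((OTU6,OTU71),(OTU13,(OTU26,OTU10))),((OTU36,(OTU56,OTU4)),OTU25)).
From OTU26 up to that node: 4 branches. From OTU25 up to the same node: 2 branches. Total: 4 + 2 = 6.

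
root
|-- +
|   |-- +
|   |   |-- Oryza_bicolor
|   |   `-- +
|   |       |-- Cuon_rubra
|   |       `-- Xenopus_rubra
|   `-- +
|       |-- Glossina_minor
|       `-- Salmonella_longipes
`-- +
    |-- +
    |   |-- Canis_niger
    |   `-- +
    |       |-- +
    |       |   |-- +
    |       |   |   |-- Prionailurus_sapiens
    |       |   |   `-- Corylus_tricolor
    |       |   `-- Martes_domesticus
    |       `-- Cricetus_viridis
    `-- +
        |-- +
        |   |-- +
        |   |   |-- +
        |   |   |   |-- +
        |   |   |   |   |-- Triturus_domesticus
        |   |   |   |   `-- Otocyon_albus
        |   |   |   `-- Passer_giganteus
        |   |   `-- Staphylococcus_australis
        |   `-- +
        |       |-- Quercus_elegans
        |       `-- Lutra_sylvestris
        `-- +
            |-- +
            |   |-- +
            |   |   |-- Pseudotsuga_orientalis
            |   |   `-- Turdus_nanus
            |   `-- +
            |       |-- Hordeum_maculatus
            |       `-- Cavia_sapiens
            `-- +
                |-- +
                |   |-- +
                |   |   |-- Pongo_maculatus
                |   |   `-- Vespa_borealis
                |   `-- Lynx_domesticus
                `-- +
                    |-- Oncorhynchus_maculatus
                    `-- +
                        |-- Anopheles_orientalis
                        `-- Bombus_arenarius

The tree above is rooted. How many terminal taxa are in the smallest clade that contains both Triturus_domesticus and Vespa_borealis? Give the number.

The MRCA of Triturus_domesticus and Vespa_borealis is the node subtending (((((Triturus_domesticus,Otocyon_albus),Passer_giganteus),Staphylococcus_australis),(Quercus_elegans,Lutra_sylvestris)),(((Pseudotsuga_orientalis,Turdus_nanus),(Hordeum_maculatus,Cavia_sapiens)),(((Pongo_maculatus,Vespa_borealis),Lynx_domesticus),(Oncorhynchus_maculatus,(Anopheles_orientalis,Bombus_arenarius))))).
That clade contains 16 terminal taxa: Anopheles_orientalis, Bombus_arenarius, Cavia_sapiens, Hordeum_maculatus, Lutra_sylvestris, Lynx_domesticus, Oncorhynchus_maculatus, Otocyon_albus, Passer_giganteus, Pongo_maculatus, Pseudotsuga_orientalis, Quercus_elegans, Staphylococcus_australis, Triturus_domesticus, Turdus_nanus, Vespa_borealis.

16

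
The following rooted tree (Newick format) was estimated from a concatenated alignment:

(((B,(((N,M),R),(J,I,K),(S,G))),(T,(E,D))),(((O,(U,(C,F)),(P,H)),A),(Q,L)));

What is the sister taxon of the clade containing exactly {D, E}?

T

The clade containing exactly {D, E} attaches to the tree at the node subtending (T,(E,D)).
The other lineage descending from that same node — the sister group — is the single tip T.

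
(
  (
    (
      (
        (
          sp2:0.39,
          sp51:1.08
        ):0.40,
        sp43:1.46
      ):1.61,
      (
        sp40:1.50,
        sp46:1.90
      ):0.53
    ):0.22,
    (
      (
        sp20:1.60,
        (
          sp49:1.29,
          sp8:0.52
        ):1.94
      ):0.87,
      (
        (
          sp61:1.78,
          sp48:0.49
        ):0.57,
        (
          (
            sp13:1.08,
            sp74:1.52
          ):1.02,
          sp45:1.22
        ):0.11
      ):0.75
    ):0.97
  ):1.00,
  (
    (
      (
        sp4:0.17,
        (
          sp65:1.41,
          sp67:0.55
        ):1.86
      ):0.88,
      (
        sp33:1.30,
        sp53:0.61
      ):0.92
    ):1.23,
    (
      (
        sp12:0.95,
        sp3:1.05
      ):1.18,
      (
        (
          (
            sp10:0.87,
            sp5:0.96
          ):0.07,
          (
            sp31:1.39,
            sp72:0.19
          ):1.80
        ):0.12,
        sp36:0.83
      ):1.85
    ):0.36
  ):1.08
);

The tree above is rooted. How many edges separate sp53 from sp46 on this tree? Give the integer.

8

The MRCA of sp53 and sp46 is the root of the tree.
From sp53 up to that node: 4 branches. From sp46 up to the same node: 4 branches. Total: 4 + 4 = 8.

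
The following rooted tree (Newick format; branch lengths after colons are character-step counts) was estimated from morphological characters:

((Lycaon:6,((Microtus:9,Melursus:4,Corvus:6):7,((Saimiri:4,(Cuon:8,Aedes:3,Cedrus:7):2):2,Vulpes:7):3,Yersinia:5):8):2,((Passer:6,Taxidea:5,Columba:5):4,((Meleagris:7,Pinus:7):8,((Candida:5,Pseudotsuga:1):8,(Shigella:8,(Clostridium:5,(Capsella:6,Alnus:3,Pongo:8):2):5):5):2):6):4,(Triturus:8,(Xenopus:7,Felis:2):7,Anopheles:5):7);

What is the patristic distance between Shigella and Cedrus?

49

The path runs Shigella → … → MRCA → … → Cedrus; the MRCA is the root of the tree.
Branch lengths along that path: 8 + 5 + 2 + 6 + 4 + 2 + 8 + 3 + 2 + 2 + 7 = 49.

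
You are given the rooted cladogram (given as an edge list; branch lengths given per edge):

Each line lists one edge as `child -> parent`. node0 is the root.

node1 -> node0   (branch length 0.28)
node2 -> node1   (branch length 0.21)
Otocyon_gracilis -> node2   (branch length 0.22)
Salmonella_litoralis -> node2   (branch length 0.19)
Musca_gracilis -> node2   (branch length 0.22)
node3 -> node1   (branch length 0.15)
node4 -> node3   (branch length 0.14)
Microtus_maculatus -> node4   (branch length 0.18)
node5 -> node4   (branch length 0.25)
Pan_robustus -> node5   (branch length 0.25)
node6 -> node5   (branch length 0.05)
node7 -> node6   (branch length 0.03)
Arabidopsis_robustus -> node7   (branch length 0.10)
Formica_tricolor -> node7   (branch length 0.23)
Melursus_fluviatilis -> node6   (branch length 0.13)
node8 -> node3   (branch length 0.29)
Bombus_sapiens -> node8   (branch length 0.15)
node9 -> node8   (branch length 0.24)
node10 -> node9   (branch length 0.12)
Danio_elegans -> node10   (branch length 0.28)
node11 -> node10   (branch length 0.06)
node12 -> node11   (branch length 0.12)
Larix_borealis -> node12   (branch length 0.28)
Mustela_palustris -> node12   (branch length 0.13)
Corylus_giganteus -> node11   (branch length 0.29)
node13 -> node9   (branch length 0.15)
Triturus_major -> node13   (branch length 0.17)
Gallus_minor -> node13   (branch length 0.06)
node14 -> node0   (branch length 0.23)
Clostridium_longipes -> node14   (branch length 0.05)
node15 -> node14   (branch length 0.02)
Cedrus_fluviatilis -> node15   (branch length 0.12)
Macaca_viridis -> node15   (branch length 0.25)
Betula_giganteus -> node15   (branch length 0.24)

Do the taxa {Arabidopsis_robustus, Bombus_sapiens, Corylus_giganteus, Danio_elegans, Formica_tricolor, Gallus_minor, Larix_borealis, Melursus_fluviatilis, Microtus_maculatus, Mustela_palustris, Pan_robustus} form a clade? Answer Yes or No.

The MRCA of the listed taxa subtends ((Microtus_maculatus,(Pan_robustus,((Arabidopsis_robustus,Formica_tricolor),Melursus_fluviatilis))),(Bombus_sapiens,((Danio_elegans,((Larix_borealis,Mustela_palustris),Corylus_giganteus)),(Triturus_major,Gallus_minor)))).
That clade also contains Triturus_major, which is not in the proposed group, so the group is not monophyletic.

No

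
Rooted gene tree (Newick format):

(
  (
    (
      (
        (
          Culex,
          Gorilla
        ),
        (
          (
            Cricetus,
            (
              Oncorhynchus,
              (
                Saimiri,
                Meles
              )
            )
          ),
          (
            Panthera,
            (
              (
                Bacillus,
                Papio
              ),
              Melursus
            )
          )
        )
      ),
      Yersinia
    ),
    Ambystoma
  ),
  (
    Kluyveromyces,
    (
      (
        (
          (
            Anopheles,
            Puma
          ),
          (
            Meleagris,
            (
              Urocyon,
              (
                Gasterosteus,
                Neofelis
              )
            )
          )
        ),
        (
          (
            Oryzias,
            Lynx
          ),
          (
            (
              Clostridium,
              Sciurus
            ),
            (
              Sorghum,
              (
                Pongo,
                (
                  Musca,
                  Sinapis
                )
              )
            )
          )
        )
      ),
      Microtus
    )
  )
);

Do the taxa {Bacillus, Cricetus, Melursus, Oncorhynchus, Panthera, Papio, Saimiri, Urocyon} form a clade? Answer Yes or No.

No

The MRCA of the listed taxa is the root, so the smallest clade containing them is the whole tree.
That clade also contains Ambystoma, Anopheles, Clostridium, Culex, Gasterosteus, Gorilla, Kluyveromyces, Lynx, Meleagris, Meles, Microtus, Musca, Neofelis, Oryzias, Pongo, Puma, Sciurus, Sinapis, Sorghum, Yersinia, which are not in the proposed group, so the group is not monophyletic.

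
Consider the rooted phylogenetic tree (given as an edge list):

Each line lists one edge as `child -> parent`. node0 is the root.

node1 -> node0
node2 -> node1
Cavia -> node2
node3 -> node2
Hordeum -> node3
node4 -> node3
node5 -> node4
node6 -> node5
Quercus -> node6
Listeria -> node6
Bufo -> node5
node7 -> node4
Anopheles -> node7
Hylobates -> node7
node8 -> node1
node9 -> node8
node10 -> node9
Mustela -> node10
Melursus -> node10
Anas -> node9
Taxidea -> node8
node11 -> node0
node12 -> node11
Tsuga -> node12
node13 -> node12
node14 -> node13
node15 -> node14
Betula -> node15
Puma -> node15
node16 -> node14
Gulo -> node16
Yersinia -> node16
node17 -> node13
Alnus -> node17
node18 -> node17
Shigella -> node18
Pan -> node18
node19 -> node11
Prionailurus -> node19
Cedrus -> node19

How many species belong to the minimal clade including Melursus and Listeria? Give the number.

The MRCA of Melursus and Listeria is the node subtending ((Cavia,(Hordeum,(((Quercus,Listeria),Bufo),(Anopheles,Hylobates)))),(((Mustela,Melursus),Anas),Taxidea)).
That clade contains 11 terminal taxa: Anas, Anopheles, Bufo, Cavia, Hordeum, Hylobates, Listeria, Melursus, Mustela, Quercus, Taxidea.

11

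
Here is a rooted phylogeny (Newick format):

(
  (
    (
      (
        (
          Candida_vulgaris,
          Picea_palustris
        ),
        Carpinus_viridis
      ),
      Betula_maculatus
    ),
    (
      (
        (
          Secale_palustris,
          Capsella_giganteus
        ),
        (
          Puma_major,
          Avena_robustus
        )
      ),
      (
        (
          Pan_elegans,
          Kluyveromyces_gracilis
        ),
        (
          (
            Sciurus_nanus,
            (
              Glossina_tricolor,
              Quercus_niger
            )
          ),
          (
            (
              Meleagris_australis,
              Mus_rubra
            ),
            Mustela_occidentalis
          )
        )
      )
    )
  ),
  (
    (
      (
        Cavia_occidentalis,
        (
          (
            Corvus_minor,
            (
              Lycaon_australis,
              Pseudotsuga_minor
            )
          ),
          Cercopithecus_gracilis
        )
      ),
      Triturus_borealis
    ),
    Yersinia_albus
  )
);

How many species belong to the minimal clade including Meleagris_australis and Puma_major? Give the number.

The MRCA of Meleagris_australis and Puma_major is the node subtending (((Secale_palustris,Capsella_giganteus),(Puma_major,Avena_robustus)),((Pan_elegans,Kluyveromyces_gracilis),((Sciurus_nanus,(Glossina_tricolor,Quercus_niger)),((Meleagris_australis,Mus_rubra),Mustela_occidentalis)))).
That clade contains 12 terminal taxa: Avena_robustus, Capsella_giganteus, Glossina_tricolor, Kluyveromyces_gracilis, Meleagris_australis, Mus_rubra, Mustela_occidentalis, Pan_elegans, Puma_major, Quercus_niger, Sciurus_nanus, Secale_palustris.

12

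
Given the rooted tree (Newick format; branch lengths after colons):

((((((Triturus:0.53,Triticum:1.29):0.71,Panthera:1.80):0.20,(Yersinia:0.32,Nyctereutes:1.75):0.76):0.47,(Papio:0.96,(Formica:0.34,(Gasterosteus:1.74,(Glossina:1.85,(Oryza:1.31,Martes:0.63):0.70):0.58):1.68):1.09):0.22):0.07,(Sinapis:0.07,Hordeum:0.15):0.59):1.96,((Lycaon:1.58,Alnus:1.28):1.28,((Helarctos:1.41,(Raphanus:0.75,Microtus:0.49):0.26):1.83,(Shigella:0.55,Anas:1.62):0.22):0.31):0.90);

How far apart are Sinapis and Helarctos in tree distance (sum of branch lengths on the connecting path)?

The path runs Sinapis → … → MRCA → … → Helarctos; the MRCA is the root of the tree.
Branch lengths along that path: 0.07 + 0.59 + 1.96 + 0.90 + 0.31 + 1.83 + 1.41 = 7.07.

7.07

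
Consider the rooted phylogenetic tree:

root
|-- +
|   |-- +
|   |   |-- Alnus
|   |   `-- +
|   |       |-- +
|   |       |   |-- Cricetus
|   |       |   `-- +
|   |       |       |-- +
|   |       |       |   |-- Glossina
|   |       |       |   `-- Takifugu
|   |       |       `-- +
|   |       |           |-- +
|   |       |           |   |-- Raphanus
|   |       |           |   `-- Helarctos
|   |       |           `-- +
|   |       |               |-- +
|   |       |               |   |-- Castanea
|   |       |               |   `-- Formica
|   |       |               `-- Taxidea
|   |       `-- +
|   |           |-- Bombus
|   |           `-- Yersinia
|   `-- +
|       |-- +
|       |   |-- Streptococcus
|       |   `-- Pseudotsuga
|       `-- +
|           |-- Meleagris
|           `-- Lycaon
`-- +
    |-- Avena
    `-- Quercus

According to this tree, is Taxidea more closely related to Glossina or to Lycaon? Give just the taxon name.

The MRCA of Taxidea and Glossina subtends ((Glossina,Takifugu),((Raphanus,Helarctos),((Castanea,Formica),Taxidea))) (7 taxa).
The MRCA of Taxidea and Lycaon subtends ((Alnus,((Cricetus,((Glossina,Takifugu),((Raphanus,Helarctos),((Castanea,Formica),Taxidea)))),(Bombus,Yersinia))),((Streptococcus,Pseudotsuga),(Meleagris,Lycaon))) (15 taxa).
The first is nested inside the second, so Taxidea shares a more recent common ancestor with Glossina.

Glossina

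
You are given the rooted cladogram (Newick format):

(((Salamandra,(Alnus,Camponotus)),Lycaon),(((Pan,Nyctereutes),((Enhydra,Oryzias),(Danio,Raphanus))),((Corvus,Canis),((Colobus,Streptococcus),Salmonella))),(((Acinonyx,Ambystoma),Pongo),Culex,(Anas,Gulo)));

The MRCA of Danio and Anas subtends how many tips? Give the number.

21

The MRCA of Danio and Anas is the root, so the clade is the entire tree.
That clade contains 21 terminal taxa: Acinonyx, Alnus, Ambystoma, Anas, Camponotus, Canis, Colobus, Corvus, Culex, Danio, Enhydra, Gulo, Lycaon, Nyctereutes, Oryzias, Pan, Pongo, Raphanus, Salamandra, Salmonella, Streptococcus.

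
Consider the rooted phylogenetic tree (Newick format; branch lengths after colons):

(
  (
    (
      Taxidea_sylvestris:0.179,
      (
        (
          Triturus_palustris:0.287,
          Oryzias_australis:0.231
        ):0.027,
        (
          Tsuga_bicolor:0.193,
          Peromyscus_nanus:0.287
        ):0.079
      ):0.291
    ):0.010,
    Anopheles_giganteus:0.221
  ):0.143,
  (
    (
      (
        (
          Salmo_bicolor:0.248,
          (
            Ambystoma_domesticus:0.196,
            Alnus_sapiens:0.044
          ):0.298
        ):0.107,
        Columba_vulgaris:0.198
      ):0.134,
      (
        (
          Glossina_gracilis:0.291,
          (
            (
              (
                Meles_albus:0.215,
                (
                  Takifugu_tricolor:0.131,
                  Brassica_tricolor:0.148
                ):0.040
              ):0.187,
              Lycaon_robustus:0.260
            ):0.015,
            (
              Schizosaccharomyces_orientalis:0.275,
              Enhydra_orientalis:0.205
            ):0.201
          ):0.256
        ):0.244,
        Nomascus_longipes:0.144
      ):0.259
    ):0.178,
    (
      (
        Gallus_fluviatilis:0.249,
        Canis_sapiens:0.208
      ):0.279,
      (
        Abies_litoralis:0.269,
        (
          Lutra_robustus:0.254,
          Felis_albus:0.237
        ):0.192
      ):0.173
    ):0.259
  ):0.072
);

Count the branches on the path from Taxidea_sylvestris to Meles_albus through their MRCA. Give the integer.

11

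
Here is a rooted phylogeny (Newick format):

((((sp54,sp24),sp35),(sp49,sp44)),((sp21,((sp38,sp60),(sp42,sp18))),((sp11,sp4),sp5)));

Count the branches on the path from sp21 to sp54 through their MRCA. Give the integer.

The MRCA of sp21 and sp54 is the root of the tree.
From sp21 up to that node: 3 branches. From sp54 up to the same node: 4 branches. Total: 3 + 4 = 7.

7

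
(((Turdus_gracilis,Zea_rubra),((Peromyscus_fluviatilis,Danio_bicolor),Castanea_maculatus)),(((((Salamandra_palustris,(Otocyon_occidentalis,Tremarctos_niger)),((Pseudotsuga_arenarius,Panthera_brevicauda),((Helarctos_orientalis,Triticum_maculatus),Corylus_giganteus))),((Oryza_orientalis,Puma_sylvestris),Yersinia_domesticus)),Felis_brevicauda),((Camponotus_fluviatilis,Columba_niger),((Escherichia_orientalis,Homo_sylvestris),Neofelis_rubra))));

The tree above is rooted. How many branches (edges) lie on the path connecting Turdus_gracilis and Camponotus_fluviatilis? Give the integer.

7

The MRCA of Turdus_gracilis and Camponotus_fluviatilis is the root of the tree.
From Turdus_gracilis up to that node: 3 branches. From Camponotus_fluviatilis up to the same node: 4 branches. Total: 3 + 4 = 7.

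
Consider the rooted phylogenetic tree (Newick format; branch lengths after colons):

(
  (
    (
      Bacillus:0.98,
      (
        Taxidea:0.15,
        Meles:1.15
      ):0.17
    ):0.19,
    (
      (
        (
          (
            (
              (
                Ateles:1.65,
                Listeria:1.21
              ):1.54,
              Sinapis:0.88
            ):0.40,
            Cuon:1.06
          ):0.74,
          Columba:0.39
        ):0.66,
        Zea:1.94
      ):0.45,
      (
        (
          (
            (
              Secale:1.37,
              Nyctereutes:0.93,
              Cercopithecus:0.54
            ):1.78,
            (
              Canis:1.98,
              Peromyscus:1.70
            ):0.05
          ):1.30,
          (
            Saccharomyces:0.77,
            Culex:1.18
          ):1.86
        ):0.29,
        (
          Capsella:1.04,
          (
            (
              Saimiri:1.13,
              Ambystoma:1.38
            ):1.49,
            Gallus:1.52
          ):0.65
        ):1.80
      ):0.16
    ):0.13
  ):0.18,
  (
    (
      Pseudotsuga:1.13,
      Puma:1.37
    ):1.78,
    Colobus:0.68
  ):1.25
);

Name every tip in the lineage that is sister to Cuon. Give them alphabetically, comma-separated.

Ateles, Listeria, Sinapis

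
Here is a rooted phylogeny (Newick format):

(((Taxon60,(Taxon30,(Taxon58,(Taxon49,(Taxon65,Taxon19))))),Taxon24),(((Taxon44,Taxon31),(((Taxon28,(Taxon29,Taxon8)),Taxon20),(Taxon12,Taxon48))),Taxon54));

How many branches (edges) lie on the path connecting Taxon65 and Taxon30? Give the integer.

The MRCA of Taxon65 and Taxon30 is the node subtending (Taxon30,(Taxon58,(Taxon49,(Taxon65,Taxon19)))).
From Taxon65 up to that node: 4 branches. From Taxon30 up to the same node: 1 branch. Total: 4 + 1 = 5.

5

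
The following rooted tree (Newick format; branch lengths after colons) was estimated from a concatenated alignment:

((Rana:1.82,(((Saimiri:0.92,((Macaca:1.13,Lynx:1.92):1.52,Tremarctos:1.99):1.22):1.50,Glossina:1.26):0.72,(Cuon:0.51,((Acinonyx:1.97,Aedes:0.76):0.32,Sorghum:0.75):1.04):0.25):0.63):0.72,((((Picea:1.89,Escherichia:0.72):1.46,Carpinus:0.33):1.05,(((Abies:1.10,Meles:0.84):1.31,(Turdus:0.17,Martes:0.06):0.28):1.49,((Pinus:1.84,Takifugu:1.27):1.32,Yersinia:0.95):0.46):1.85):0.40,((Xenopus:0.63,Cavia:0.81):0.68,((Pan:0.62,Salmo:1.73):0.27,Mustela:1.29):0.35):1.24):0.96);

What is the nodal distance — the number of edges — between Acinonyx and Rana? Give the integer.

6

The MRCA of Acinonyx and Rana is the node subtending (Rana,(((Saimiri,((Macaca,Lynx),Tremarctos)),Glossina),(Cuon,((Acinonyx,Aedes),Sorghum)))).
From Acinonyx up to that node: 5 branches. From Rana up to the same node: 1 branch. Total: 5 + 1 = 6.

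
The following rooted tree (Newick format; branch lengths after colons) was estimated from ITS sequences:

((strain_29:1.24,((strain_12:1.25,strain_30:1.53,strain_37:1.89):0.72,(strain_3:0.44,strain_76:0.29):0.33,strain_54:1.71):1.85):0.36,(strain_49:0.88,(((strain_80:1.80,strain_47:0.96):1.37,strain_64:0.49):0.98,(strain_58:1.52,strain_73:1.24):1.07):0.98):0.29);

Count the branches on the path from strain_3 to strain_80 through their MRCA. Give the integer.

The MRCA of strain_3 and strain_80 is the root of the tree.
From strain_3 up to that node: 4 branches. From strain_80 up to the same node: 5 branches. Total: 4 + 5 = 9.

9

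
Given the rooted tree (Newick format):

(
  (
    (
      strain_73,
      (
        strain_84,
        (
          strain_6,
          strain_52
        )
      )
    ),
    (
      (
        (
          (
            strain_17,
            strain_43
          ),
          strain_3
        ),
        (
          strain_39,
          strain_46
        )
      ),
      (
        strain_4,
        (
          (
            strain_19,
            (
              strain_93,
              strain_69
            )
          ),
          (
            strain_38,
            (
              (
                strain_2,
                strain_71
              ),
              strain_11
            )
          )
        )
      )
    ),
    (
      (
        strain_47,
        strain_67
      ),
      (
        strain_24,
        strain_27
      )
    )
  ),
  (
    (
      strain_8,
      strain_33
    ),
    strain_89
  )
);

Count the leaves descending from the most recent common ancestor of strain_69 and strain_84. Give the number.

21

The MRCA of strain_69 and strain_84 is the node subtending ((strain_73,(strain_84,(strain_6,strain_52))),((((strain_17,strain_43),strain_3),(strain_39,strain_46)),(strain_4,((strain_19,(strain_93,strain_69)),(strain_38,((strain_2,strain_71),strain_11))))),((strain_47,strain_67),(strain_24,strain_27))).
That clade contains 21 terminal taxa: strain_11, strain_17, strain_19, strain_2, strain_24, strain_27, strain_3, strain_38, strain_39, strain_4, strain_43, strain_46, strain_47, strain_52, strain_6, strain_67, strain_69, strain_71, strain_73, strain_84, strain_93.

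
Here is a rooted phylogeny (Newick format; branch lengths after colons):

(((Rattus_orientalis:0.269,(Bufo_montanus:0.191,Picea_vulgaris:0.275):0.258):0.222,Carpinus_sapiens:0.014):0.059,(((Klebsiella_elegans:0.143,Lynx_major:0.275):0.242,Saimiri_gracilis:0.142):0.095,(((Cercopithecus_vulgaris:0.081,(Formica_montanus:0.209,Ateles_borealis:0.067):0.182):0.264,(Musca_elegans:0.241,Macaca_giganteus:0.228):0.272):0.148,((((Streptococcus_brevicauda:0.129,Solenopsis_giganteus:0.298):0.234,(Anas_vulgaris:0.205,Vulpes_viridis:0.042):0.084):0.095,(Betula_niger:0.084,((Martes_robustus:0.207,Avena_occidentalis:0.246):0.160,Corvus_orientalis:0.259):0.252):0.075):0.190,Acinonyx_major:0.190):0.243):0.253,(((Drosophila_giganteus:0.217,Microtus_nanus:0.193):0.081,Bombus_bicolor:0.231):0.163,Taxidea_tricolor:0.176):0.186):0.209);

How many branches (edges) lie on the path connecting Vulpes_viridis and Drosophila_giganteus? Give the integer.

10

The MRCA of Vulpes_viridis and Drosophila_giganteus is the node subtending (((Klebsiella_elegans,Lynx_major),Saimiri_gracilis),(((Cercopithecus_vulgaris,(Formica_montanus,Ateles_borealis)),(Musca_elegans,Macaca_giganteus)),((((Streptococcus_brevicauda,Solenopsis_giganteus),(Anas_vulgaris,Vulpes_viridis)),(Betula_niger,((Martes_robustus,Avena_occidentalis),Corvus_orientalis))),Acinonyx_major)),(((Drosophila_giganteus,Microtus_nanus),Bombus_bicolor),Taxidea_tricolor)).
From Vulpes_viridis up to that node: 6 branches. From Drosophila_giganteus up to the same node: 4 branches. Total: 6 + 4 = 10.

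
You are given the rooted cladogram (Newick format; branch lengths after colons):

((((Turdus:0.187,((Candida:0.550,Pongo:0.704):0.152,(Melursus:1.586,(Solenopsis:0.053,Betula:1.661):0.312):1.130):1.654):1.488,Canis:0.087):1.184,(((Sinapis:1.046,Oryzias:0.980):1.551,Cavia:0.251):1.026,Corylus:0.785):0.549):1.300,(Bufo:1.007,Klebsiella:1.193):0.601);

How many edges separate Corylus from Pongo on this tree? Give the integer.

7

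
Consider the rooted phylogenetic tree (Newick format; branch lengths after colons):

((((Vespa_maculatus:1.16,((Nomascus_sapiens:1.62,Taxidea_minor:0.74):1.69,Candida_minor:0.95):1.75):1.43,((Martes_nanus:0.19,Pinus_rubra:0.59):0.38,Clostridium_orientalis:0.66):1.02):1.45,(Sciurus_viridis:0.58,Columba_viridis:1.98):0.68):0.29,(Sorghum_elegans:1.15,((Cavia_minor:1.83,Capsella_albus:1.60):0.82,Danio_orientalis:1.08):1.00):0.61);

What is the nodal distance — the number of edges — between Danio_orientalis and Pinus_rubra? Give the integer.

The MRCA of Danio_orientalis and Pinus_rubra is the root of the tree.
From Danio_orientalis up to that node: 3 branches. From Pinus_rubra up to the same node: 5 branches. Total: 3 + 5 = 8.

8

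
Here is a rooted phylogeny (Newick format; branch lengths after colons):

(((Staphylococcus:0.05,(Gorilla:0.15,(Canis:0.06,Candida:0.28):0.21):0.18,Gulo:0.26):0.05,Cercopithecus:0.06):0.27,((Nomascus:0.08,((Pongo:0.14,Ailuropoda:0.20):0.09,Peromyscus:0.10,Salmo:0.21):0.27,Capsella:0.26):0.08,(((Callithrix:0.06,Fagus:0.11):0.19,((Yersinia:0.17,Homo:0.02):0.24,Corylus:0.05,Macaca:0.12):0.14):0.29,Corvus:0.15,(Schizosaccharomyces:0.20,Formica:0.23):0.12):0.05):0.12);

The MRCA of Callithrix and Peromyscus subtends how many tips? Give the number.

15

The MRCA of Callithrix and Peromyscus is the node subtending ((Nomascus,((Pongo,Ailuropoda),Peromyscus,Salmo),Capsella),(((Callithrix,Fagus),((Yersinia,Homo),Corylus,Macaca)),Corvus,(Schizosaccharomyces,Formica))).
That clade contains 15 terminal taxa: Ailuropoda, Callithrix, Capsella, Corvus, Corylus, Fagus, Formica, Homo, Macaca, Nomascus, Peromyscus, Pongo, Salmo, Schizosaccharomyces, Yersinia.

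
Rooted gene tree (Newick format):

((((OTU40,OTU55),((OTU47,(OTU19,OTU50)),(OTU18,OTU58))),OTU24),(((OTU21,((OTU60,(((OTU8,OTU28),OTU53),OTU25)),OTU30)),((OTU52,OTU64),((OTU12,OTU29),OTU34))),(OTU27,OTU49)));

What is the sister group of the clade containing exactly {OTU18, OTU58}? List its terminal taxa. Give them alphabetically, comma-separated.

The clade containing exactly {OTU18, OTU58} attaches to the tree at the node subtending ((OTU47,(OTU19,OTU50)),(OTU18,OTU58)).
The other lineage descending from that same node — the sister group — is (OTU47,(OTU19,OTU50)); its 3 tips in alphabetical order are the answer.

OTU19, OTU47, OTU50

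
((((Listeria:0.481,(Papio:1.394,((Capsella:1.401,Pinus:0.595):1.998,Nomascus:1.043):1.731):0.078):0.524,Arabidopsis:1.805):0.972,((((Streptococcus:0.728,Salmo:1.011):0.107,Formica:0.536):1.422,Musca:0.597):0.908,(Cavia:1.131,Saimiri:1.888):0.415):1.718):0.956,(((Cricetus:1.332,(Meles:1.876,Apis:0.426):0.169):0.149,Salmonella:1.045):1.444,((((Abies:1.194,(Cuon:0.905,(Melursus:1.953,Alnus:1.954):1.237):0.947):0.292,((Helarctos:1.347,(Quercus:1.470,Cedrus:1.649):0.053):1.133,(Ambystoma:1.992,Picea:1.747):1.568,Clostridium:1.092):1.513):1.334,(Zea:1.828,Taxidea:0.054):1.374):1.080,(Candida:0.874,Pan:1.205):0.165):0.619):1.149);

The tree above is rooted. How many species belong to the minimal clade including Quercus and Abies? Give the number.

10

The MRCA of Quercus and Abies is the node subtending ((Abies,(Cuon,(Melursus,Alnus))),((Helarctos,(Quercus,Cedrus)),(Ambystoma,Picea),Clostridium)).
That clade contains 10 terminal taxa: Abies, Alnus, Ambystoma, Cedrus, Clostridium, Cuon, Helarctos, Melursus, Picea, Quercus.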